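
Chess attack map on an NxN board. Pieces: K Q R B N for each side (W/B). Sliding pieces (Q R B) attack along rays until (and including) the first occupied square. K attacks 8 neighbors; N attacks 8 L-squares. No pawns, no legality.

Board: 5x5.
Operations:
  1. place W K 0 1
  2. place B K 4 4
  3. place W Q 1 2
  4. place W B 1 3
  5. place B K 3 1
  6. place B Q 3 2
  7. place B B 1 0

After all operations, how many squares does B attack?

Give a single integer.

Answer: 17

Derivation:
Op 1: place WK@(0,1)
Op 2: place BK@(4,4)
Op 3: place WQ@(1,2)
Op 4: place WB@(1,3)
Op 5: place BK@(3,1)
Op 6: place BQ@(3,2)
Op 7: place BB@(1,0)
Per-piece attacks for B:
  BB@(1,0): attacks (2,1) (3,2) (0,1) [ray(1,1) blocked at (3,2); ray(-1,1) blocked at (0,1)]
  BK@(3,1): attacks (3,2) (3,0) (4,1) (2,1) (4,2) (4,0) (2,2) (2,0)
  BQ@(3,2): attacks (3,3) (3,4) (3,1) (4,2) (2,2) (1,2) (4,3) (4,1) (2,3) (1,4) (2,1) (1,0) [ray(0,-1) blocked at (3,1); ray(-1,0) blocked at (1,2); ray(-1,-1) blocked at (1,0)]
  BK@(4,4): attacks (4,3) (3,4) (3,3)
Union (17 distinct): (0,1) (1,0) (1,2) (1,4) (2,0) (2,1) (2,2) (2,3) (3,0) (3,1) (3,2) (3,3) (3,4) (4,0) (4,1) (4,2) (4,3)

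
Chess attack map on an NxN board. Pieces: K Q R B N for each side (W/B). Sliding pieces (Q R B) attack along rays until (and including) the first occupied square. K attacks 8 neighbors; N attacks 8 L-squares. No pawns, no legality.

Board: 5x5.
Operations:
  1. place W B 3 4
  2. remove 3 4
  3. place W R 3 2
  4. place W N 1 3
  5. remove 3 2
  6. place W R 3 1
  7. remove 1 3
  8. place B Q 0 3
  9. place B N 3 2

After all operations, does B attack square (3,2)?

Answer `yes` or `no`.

Answer: no

Derivation:
Op 1: place WB@(3,4)
Op 2: remove (3,4)
Op 3: place WR@(3,2)
Op 4: place WN@(1,3)
Op 5: remove (3,2)
Op 6: place WR@(3,1)
Op 7: remove (1,3)
Op 8: place BQ@(0,3)
Op 9: place BN@(3,2)
Per-piece attacks for B:
  BQ@(0,3): attacks (0,4) (0,2) (0,1) (0,0) (1,3) (2,3) (3,3) (4,3) (1,4) (1,2) (2,1) (3,0)
  BN@(3,2): attacks (4,4) (2,4) (1,3) (4,0) (2,0) (1,1)
B attacks (3,2): no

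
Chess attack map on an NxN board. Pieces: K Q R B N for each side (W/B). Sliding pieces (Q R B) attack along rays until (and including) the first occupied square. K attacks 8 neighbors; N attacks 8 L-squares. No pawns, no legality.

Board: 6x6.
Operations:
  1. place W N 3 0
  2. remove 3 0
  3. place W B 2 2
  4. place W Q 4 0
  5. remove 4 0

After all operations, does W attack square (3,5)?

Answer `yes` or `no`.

Op 1: place WN@(3,0)
Op 2: remove (3,0)
Op 3: place WB@(2,2)
Op 4: place WQ@(4,0)
Op 5: remove (4,0)
Per-piece attacks for W:
  WB@(2,2): attacks (3,3) (4,4) (5,5) (3,1) (4,0) (1,3) (0,4) (1,1) (0,0)
W attacks (3,5): no

Answer: no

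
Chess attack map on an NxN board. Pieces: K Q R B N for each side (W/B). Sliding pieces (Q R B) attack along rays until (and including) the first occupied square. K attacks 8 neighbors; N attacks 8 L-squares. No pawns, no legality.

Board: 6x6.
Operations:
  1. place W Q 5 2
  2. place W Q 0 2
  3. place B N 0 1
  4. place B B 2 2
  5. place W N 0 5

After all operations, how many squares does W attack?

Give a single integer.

Op 1: place WQ@(5,2)
Op 2: place WQ@(0,2)
Op 3: place BN@(0,1)
Op 4: place BB@(2,2)
Op 5: place WN@(0,5)
Per-piece attacks for W:
  WQ@(0,2): attacks (0,3) (0,4) (0,5) (0,1) (1,2) (2,2) (1,3) (2,4) (3,5) (1,1) (2,0) [ray(0,1) blocked at (0,5); ray(0,-1) blocked at (0,1); ray(1,0) blocked at (2,2)]
  WN@(0,5): attacks (1,3) (2,4)
  WQ@(5,2): attacks (5,3) (5,4) (5,5) (5,1) (5,0) (4,2) (3,2) (2,2) (4,3) (3,4) (2,5) (4,1) (3,0) [ray(-1,0) blocked at (2,2)]
Union (23 distinct): (0,1) (0,3) (0,4) (0,5) (1,1) (1,2) (1,3) (2,0) (2,2) (2,4) (2,5) (3,0) (3,2) (3,4) (3,5) (4,1) (4,2) (4,3) (5,0) (5,1) (5,3) (5,4) (5,5)

Answer: 23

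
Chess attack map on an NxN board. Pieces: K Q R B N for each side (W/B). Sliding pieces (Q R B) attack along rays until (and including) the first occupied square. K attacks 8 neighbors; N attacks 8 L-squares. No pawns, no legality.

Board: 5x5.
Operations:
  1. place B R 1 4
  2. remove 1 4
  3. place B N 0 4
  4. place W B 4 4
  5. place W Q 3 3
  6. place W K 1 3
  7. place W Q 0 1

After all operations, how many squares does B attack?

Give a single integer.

Answer: 2

Derivation:
Op 1: place BR@(1,4)
Op 2: remove (1,4)
Op 3: place BN@(0,4)
Op 4: place WB@(4,4)
Op 5: place WQ@(3,3)
Op 6: place WK@(1,3)
Op 7: place WQ@(0,1)
Per-piece attacks for B:
  BN@(0,4): attacks (1,2) (2,3)
Union (2 distinct): (1,2) (2,3)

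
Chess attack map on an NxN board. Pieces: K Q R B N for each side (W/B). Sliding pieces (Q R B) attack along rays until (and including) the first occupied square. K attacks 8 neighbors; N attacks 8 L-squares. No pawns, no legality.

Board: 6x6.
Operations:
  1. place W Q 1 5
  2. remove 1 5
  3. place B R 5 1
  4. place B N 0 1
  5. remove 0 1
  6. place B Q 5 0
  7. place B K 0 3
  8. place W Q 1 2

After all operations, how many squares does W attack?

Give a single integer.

Op 1: place WQ@(1,5)
Op 2: remove (1,5)
Op 3: place BR@(5,1)
Op 4: place BN@(0,1)
Op 5: remove (0,1)
Op 6: place BQ@(5,0)
Op 7: place BK@(0,3)
Op 8: place WQ@(1,2)
Per-piece attacks for W:
  WQ@(1,2): attacks (1,3) (1,4) (1,5) (1,1) (1,0) (2,2) (3,2) (4,2) (5,2) (0,2) (2,3) (3,4) (4,5) (2,1) (3,0) (0,3) (0,1) [ray(-1,1) blocked at (0,3)]
Union (17 distinct): (0,1) (0,2) (0,3) (1,0) (1,1) (1,3) (1,4) (1,5) (2,1) (2,2) (2,3) (3,0) (3,2) (3,4) (4,2) (4,5) (5,2)

Answer: 17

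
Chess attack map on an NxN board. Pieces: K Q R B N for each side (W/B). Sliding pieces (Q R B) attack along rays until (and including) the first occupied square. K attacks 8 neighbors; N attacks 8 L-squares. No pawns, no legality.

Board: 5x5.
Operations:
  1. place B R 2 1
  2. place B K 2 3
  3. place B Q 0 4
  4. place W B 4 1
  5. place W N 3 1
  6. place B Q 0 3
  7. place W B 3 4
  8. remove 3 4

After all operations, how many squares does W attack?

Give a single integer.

Op 1: place BR@(2,1)
Op 2: place BK@(2,3)
Op 3: place BQ@(0,4)
Op 4: place WB@(4,1)
Op 5: place WN@(3,1)
Op 6: place BQ@(0,3)
Op 7: place WB@(3,4)
Op 8: remove (3,4)
Per-piece attacks for W:
  WN@(3,1): attacks (4,3) (2,3) (1,2) (1,0)
  WB@(4,1): attacks (3,2) (2,3) (3,0) [ray(-1,1) blocked at (2,3)]
Union (6 distinct): (1,0) (1,2) (2,3) (3,0) (3,2) (4,3)

Answer: 6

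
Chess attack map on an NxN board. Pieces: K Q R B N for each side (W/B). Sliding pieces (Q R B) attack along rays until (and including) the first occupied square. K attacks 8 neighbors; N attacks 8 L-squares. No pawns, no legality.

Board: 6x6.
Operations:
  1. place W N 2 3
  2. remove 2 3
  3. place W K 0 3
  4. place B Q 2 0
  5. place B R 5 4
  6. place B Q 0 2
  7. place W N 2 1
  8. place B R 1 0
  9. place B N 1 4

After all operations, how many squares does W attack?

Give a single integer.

Answer: 9

Derivation:
Op 1: place WN@(2,3)
Op 2: remove (2,3)
Op 3: place WK@(0,3)
Op 4: place BQ@(2,0)
Op 5: place BR@(5,4)
Op 6: place BQ@(0,2)
Op 7: place WN@(2,1)
Op 8: place BR@(1,0)
Op 9: place BN@(1,4)
Per-piece attacks for W:
  WK@(0,3): attacks (0,4) (0,2) (1,3) (1,4) (1,2)
  WN@(2,1): attacks (3,3) (4,2) (1,3) (0,2) (4,0) (0,0)
Union (9 distinct): (0,0) (0,2) (0,4) (1,2) (1,3) (1,4) (3,3) (4,0) (4,2)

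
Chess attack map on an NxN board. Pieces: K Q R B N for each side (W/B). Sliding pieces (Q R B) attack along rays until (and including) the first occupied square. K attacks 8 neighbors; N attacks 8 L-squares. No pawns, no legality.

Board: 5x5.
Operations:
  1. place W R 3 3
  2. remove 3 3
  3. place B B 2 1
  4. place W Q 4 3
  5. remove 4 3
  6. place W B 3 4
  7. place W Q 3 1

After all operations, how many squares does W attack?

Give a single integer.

Op 1: place WR@(3,3)
Op 2: remove (3,3)
Op 3: place BB@(2,1)
Op 4: place WQ@(4,3)
Op 5: remove (4,3)
Op 6: place WB@(3,4)
Op 7: place WQ@(3,1)
Per-piece attacks for W:
  WQ@(3,1): attacks (3,2) (3,3) (3,4) (3,0) (4,1) (2,1) (4,2) (4,0) (2,2) (1,3) (0,4) (2,0) [ray(0,1) blocked at (3,4); ray(-1,0) blocked at (2,1)]
  WB@(3,4): attacks (4,3) (2,3) (1,2) (0,1)
Union (16 distinct): (0,1) (0,4) (1,2) (1,3) (2,0) (2,1) (2,2) (2,3) (3,0) (3,2) (3,3) (3,4) (4,0) (4,1) (4,2) (4,3)

Answer: 16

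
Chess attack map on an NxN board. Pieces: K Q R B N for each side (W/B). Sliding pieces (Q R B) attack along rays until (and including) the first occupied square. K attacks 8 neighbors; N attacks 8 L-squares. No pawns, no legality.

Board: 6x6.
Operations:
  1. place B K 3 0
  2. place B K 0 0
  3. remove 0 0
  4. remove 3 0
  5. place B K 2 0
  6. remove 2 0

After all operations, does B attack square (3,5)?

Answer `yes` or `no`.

Answer: no

Derivation:
Op 1: place BK@(3,0)
Op 2: place BK@(0,0)
Op 3: remove (0,0)
Op 4: remove (3,0)
Op 5: place BK@(2,0)
Op 6: remove (2,0)
Per-piece attacks for B:
B attacks (3,5): no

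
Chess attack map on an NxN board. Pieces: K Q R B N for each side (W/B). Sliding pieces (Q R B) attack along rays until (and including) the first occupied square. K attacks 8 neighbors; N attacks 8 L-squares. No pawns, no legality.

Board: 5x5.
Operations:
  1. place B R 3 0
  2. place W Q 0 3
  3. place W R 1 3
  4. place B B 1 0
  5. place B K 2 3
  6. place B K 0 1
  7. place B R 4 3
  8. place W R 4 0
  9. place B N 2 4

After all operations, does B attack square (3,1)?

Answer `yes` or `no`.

Answer: yes

Derivation:
Op 1: place BR@(3,0)
Op 2: place WQ@(0,3)
Op 3: place WR@(1,3)
Op 4: place BB@(1,0)
Op 5: place BK@(2,3)
Op 6: place BK@(0,1)
Op 7: place BR@(4,3)
Op 8: place WR@(4,0)
Op 9: place BN@(2,4)
Per-piece attacks for B:
  BK@(0,1): attacks (0,2) (0,0) (1,1) (1,2) (1,0)
  BB@(1,0): attacks (2,1) (3,2) (4,3) (0,1) [ray(1,1) blocked at (4,3); ray(-1,1) blocked at (0,1)]
  BK@(2,3): attacks (2,4) (2,2) (3,3) (1,3) (3,4) (3,2) (1,4) (1,2)
  BN@(2,4): attacks (3,2) (4,3) (1,2) (0,3)
  BR@(3,0): attacks (3,1) (3,2) (3,3) (3,4) (4,0) (2,0) (1,0) [ray(1,0) blocked at (4,0); ray(-1,0) blocked at (1,0)]
  BR@(4,3): attacks (4,4) (4,2) (4,1) (4,0) (3,3) (2,3) [ray(0,-1) blocked at (4,0); ray(-1,0) blocked at (2,3)]
B attacks (3,1): yes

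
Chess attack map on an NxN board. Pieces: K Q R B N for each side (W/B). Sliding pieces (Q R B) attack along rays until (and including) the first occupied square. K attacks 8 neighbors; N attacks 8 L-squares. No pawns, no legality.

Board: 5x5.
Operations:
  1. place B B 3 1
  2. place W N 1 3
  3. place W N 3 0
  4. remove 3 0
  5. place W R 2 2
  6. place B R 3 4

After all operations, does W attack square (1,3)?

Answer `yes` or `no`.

Answer: no

Derivation:
Op 1: place BB@(3,1)
Op 2: place WN@(1,3)
Op 3: place WN@(3,0)
Op 4: remove (3,0)
Op 5: place WR@(2,2)
Op 6: place BR@(3,4)
Per-piece attacks for W:
  WN@(1,3): attacks (3,4) (2,1) (3,2) (0,1)
  WR@(2,2): attacks (2,3) (2,4) (2,1) (2,0) (3,2) (4,2) (1,2) (0,2)
W attacks (1,3): no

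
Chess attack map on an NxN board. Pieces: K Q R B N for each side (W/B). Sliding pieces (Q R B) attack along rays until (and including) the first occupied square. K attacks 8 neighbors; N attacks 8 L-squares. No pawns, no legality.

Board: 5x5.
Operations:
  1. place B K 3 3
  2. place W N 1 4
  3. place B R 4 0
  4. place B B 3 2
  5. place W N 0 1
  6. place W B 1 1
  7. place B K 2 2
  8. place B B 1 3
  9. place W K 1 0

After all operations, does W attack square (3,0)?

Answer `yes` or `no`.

Answer: no

Derivation:
Op 1: place BK@(3,3)
Op 2: place WN@(1,4)
Op 3: place BR@(4,0)
Op 4: place BB@(3,2)
Op 5: place WN@(0,1)
Op 6: place WB@(1,1)
Op 7: place BK@(2,2)
Op 8: place BB@(1,3)
Op 9: place WK@(1,0)
Per-piece attacks for W:
  WN@(0,1): attacks (1,3) (2,2) (2,0)
  WK@(1,0): attacks (1,1) (2,0) (0,0) (2,1) (0,1)
  WB@(1,1): attacks (2,2) (2,0) (0,2) (0,0) [ray(1,1) blocked at (2,2)]
  WN@(1,4): attacks (2,2) (3,3) (0,2)
W attacks (3,0): no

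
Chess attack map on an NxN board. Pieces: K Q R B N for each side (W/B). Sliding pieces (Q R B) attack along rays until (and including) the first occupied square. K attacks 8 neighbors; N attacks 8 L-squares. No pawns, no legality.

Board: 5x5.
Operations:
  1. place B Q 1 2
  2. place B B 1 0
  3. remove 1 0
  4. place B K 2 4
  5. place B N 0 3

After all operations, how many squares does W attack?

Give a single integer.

Answer: 0

Derivation:
Op 1: place BQ@(1,2)
Op 2: place BB@(1,0)
Op 3: remove (1,0)
Op 4: place BK@(2,4)
Op 5: place BN@(0,3)
Per-piece attacks for W:
Union (0 distinct): (none)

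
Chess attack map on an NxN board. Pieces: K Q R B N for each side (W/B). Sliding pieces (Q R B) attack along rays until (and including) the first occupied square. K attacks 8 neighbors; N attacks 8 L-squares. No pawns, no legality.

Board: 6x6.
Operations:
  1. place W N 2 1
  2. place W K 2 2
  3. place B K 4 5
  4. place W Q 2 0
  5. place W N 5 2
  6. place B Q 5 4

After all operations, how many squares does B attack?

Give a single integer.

Answer: 14

Derivation:
Op 1: place WN@(2,1)
Op 2: place WK@(2,2)
Op 3: place BK@(4,5)
Op 4: place WQ@(2,0)
Op 5: place WN@(5,2)
Op 6: place BQ@(5,4)
Per-piece attacks for B:
  BK@(4,5): attacks (4,4) (5,5) (3,5) (5,4) (3,4)
  BQ@(5,4): attacks (5,5) (5,3) (5,2) (4,4) (3,4) (2,4) (1,4) (0,4) (4,5) (4,3) (3,2) (2,1) [ray(0,-1) blocked at (5,2); ray(-1,1) blocked at (4,5); ray(-1,-1) blocked at (2,1)]
Union (14 distinct): (0,4) (1,4) (2,1) (2,4) (3,2) (3,4) (3,5) (4,3) (4,4) (4,5) (5,2) (5,3) (5,4) (5,5)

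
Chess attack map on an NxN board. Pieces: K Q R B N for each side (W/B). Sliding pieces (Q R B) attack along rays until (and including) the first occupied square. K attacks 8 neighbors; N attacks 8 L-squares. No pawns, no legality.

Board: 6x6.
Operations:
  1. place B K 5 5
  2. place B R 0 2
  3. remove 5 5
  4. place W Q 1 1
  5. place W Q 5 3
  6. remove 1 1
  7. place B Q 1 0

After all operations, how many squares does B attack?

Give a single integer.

Answer: 21

Derivation:
Op 1: place BK@(5,5)
Op 2: place BR@(0,2)
Op 3: remove (5,5)
Op 4: place WQ@(1,1)
Op 5: place WQ@(5,3)
Op 6: remove (1,1)
Op 7: place BQ@(1,0)
Per-piece attacks for B:
  BR@(0,2): attacks (0,3) (0,4) (0,5) (0,1) (0,0) (1,2) (2,2) (3,2) (4,2) (5,2)
  BQ@(1,0): attacks (1,1) (1,2) (1,3) (1,4) (1,5) (2,0) (3,0) (4,0) (5,0) (0,0) (2,1) (3,2) (4,3) (5,4) (0,1)
Union (21 distinct): (0,0) (0,1) (0,3) (0,4) (0,5) (1,1) (1,2) (1,3) (1,4) (1,5) (2,0) (2,1) (2,2) (3,0) (3,2) (4,0) (4,2) (4,3) (5,0) (5,2) (5,4)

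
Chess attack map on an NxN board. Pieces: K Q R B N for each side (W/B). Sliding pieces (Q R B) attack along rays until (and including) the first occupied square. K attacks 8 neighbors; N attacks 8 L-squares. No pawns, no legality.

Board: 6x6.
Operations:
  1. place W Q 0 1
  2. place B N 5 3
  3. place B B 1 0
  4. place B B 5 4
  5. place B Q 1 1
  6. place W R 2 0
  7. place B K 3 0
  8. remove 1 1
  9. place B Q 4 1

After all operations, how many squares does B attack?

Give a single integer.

Op 1: place WQ@(0,1)
Op 2: place BN@(5,3)
Op 3: place BB@(1,0)
Op 4: place BB@(5,4)
Op 5: place BQ@(1,1)
Op 6: place WR@(2,0)
Op 7: place BK@(3,0)
Op 8: remove (1,1)
Op 9: place BQ@(4,1)
Per-piece attacks for B:
  BB@(1,0): attacks (2,1) (3,2) (4,3) (5,4) (0,1) [ray(1,1) blocked at (5,4); ray(-1,1) blocked at (0,1)]
  BK@(3,0): attacks (3,1) (4,0) (2,0) (4,1) (2,1)
  BQ@(4,1): attacks (4,2) (4,3) (4,4) (4,5) (4,0) (5,1) (3,1) (2,1) (1,1) (0,1) (5,2) (5,0) (3,2) (2,3) (1,4) (0,5) (3,0) [ray(-1,0) blocked at (0,1); ray(-1,-1) blocked at (3,0)]
  BN@(5,3): attacks (4,5) (3,4) (4,1) (3,2)
  BB@(5,4): attacks (4,5) (4,3) (3,2) (2,1) (1,0) [ray(-1,-1) blocked at (1,0)]
Union (22 distinct): (0,1) (0,5) (1,0) (1,1) (1,4) (2,0) (2,1) (2,3) (3,0) (3,1) (3,2) (3,4) (4,0) (4,1) (4,2) (4,3) (4,4) (4,5) (5,0) (5,1) (5,2) (5,4)

Answer: 22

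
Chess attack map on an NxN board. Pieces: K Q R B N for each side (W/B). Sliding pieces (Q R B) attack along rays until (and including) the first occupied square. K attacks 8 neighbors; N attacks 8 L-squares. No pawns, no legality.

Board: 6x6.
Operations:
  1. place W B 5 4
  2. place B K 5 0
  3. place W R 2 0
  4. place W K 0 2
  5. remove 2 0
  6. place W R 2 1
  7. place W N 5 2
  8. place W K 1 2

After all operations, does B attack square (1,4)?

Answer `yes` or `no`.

Answer: no

Derivation:
Op 1: place WB@(5,4)
Op 2: place BK@(5,0)
Op 3: place WR@(2,0)
Op 4: place WK@(0,2)
Op 5: remove (2,0)
Op 6: place WR@(2,1)
Op 7: place WN@(5,2)
Op 8: place WK@(1,2)
Per-piece attacks for B:
  BK@(5,0): attacks (5,1) (4,0) (4,1)
B attacks (1,4): no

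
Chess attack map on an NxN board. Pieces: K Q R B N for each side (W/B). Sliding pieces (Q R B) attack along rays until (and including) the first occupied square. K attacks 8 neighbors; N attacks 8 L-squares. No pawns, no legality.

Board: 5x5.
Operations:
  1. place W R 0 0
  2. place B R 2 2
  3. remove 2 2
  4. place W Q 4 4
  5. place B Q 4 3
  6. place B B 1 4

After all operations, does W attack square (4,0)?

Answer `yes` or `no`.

Op 1: place WR@(0,0)
Op 2: place BR@(2,2)
Op 3: remove (2,2)
Op 4: place WQ@(4,4)
Op 5: place BQ@(4,3)
Op 6: place BB@(1,4)
Per-piece attacks for W:
  WR@(0,0): attacks (0,1) (0,2) (0,3) (0,4) (1,0) (2,0) (3,0) (4,0)
  WQ@(4,4): attacks (4,3) (3,4) (2,4) (1,4) (3,3) (2,2) (1,1) (0,0) [ray(0,-1) blocked at (4,3); ray(-1,0) blocked at (1,4); ray(-1,-1) blocked at (0,0)]
W attacks (4,0): yes

Answer: yes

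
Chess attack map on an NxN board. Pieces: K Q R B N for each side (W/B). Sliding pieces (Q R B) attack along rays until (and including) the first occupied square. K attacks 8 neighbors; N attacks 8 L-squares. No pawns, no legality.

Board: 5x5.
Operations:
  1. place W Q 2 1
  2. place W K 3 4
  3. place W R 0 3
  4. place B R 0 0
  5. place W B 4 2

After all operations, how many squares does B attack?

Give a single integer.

Answer: 7

Derivation:
Op 1: place WQ@(2,1)
Op 2: place WK@(3,4)
Op 3: place WR@(0,3)
Op 4: place BR@(0,0)
Op 5: place WB@(4,2)
Per-piece attacks for B:
  BR@(0,0): attacks (0,1) (0,2) (0,3) (1,0) (2,0) (3,0) (4,0) [ray(0,1) blocked at (0,3)]
Union (7 distinct): (0,1) (0,2) (0,3) (1,0) (2,0) (3,0) (4,0)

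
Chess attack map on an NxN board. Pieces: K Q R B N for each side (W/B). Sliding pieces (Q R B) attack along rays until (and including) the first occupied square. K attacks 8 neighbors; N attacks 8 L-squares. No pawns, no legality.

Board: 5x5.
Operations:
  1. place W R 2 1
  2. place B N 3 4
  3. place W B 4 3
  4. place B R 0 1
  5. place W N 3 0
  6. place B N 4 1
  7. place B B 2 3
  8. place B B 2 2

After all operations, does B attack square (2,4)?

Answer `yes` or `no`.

Answer: no

Derivation:
Op 1: place WR@(2,1)
Op 2: place BN@(3,4)
Op 3: place WB@(4,3)
Op 4: place BR@(0,1)
Op 5: place WN@(3,0)
Op 6: place BN@(4,1)
Op 7: place BB@(2,3)
Op 8: place BB@(2,2)
Per-piece attacks for B:
  BR@(0,1): attacks (0,2) (0,3) (0,4) (0,0) (1,1) (2,1) [ray(1,0) blocked at (2,1)]
  BB@(2,2): attacks (3,3) (4,4) (3,1) (4,0) (1,3) (0,4) (1,1) (0,0)
  BB@(2,3): attacks (3,4) (3,2) (4,1) (1,4) (1,2) (0,1) [ray(1,1) blocked at (3,4); ray(1,-1) blocked at (4,1); ray(-1,-1) blocked at (0,1)]
  BN@(3,4): attacks (4,2) (2,2) (1,3)
  BN@(4,1): attacks (3,3) (2,2) (2,0)
B attacks (2,4): no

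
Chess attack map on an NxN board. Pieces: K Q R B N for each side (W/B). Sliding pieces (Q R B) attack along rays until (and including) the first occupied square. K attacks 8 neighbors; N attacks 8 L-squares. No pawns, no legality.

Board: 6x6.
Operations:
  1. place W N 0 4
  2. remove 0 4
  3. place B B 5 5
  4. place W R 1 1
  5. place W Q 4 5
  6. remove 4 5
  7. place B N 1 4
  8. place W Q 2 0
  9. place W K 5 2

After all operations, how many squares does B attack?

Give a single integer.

Op 1: place WN@(0,4)
Op 2: remove (0,4)
Op 3: place BB@(5,5)
Op 4: place WR@(1,1)
Op 5: place WQ@(4,5)
Op 6: remove (4,5)
Op 7: place BN@(1,4)
Op 8: place WQ@(2,0)
Op 9: place WK@(5,2)
Per-piece attacks for B:
  BN@(1,4): attacks (3,5) (2,2) (3,3) (0,2)
  BB@(5,5): attacks (4,4) (3,3) (2,2) (1,1) [ray(-1,-1) blocked at (1,1)]
Union (6 distinct): (0,2) (1,1) (2,2) (3,3) (3,5) (4,4)

Answer: 6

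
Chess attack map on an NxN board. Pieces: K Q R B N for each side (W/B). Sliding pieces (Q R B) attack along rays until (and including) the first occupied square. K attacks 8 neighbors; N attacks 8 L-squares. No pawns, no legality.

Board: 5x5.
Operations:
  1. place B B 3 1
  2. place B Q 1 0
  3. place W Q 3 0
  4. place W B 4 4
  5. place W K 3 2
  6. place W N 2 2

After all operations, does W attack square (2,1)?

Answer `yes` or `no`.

Answer: yes

Derivation:
Op 1: place BB@(3,1)
Op 2: place BQ@(1,0)
Op 3: place WQ@(3,0)
Op 4: place WB@(4,4)
Op 5: place WK@(3,2)
Op 6: place WN@(2,2)
Per-piece attacks for W:
  WN@(2,2): attacks (3,4) (4,3) (1,4) (0,3) (3,0) (4,1) (1,0) (0,1)
  WQ@(3,0): attacks (3,1) (4,0) (2,0) (1,0) (4,1) (2,1) (1,2) (0,3) [ray(0,1) blocked at (3,1); ray(-1,0) blocked at (1,0)]
  WK@(3,2): attacks (3,3) (3,1) (4,2) (2,2) (4,3) (4,1) (2,3) (2,1)
  WB@(4,4): attacks (3,3) (2,2) [ray(-1,-1) blocked at (2,2)]
W attacks (2,1): yes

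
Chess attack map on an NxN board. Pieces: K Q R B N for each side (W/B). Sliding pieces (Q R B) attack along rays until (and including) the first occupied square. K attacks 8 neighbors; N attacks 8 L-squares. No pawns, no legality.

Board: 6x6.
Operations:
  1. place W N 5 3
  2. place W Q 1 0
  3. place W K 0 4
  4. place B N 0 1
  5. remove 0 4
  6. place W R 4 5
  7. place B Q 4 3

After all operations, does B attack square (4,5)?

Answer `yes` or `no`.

Op 1: place WN@(5,3)
Op 2: place WQ@(1,0)
Op 3: place WK@(0,4)
Op 4: place BN@(0,1)
Op 5: remove (0,4)
Op 6: place WR@(4,5)
Op 7: place BQ@(4,3)
Per-piece attacks for B:
  BN@(0,1): attacks (1,3) (2,2) (2,0)
  BQ@(4,3): attacks (4,4) (4,5) (4,2) (4,1) (4,0) (5,3) (3,3) (2,3) (1,3) (0,3) (5,4) (5,2) (3,4) (2,5) (3,2) (2,1) (1,0) [ray(0,1) blocked at (4,5); ray(1,0) blocked at (5,3); ray(-1,-1) blocked at (1,0)]
B attacks (4,5): yes

Answer: yes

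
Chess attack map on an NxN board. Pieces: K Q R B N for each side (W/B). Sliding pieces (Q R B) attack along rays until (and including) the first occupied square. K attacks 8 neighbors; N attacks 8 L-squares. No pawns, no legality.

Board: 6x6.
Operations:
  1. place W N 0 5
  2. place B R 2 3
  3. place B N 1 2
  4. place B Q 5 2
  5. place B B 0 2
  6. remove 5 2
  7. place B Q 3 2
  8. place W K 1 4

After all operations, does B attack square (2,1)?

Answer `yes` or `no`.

Answer: yes

Derivation:
Op 1: place WN@(0,5)
Op 2: place BR@(2,3)
Op 3: place BN@(1,2)
Op 4: place BQ@(5,2)
Op 5: place BB@(0,2)
Op 6: remove (5,2)
Op 7: place BQ@(3,2)
Op 8: place WK@(1,4)
Per-piece attacks for B:
  BB@(0,2): attacks (1,3) (2,4) (3,5) (1,1) (2,0)
  BN@(1,2): attacks (2,4) (3,3) (0,4) (2,0) (3,1) (0,0)
  BR@(2,3): attacks (2,4) (2,5) (2,2) (2,1) (2,0) (3,3) (4,3) (5,3) (1,3) (0,3)
  BQ@(3,2): attacks (3,3) (3,4) (3,5) (3,1) (3,0) (4,2) (5,2) (2,2) (1,2) (4,3) (5,4) (4,1) (5,0) (2,3) (2,1) (1,0) [ray(-1,0) blocked at (1,2); ray(-1,1) blocked at (2,3)]
B attacks (2,1): yes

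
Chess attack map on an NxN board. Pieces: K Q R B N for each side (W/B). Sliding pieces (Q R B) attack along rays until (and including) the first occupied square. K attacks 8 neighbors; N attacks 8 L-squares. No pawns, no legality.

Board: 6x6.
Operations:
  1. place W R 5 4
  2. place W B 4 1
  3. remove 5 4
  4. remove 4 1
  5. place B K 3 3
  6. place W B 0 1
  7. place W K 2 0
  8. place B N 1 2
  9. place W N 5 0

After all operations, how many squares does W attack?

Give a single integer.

Answer: 7

Derivation:
Op 1: place WR@(5,4)
Op 2: place WB@(4,1)
Op 3: remove (5,4)
Op 4: remove (4,1)
Op 5: place BK@(3,3)
Op 6: place WB@(0,1)
Op 7: place WK@(2,0)
Op 8: place BN@(1,2)
Op 9: place WN@(5,0)
Per-piece attacks for W:
  WB@(0,1): attacks (1,2) (1,0) [ray(1,1) blocked at (1,2)]
  WK@(2,0): attacks (2,1) (3,0) (1,0) (3,1) (1,1)
  WN@(5,0): attacks (4,2) (3,1)
Union (7 distinct): (1,0) (1,1) (1,2) (2,1) (3,0) (3,1) (4,2)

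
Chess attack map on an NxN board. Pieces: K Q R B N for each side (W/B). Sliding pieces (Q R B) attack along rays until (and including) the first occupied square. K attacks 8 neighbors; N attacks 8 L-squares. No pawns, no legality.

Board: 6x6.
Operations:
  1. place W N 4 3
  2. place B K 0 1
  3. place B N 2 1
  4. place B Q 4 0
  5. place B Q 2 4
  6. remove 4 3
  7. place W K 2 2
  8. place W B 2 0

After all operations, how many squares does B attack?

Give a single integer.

Answer: 27

Derivation:
Op 1: place WN@(4,3)
Op 2: place BK@(0,1)
Op 3: place BN@(2,1)
Op 4: place BQ@(4,0)
Op 5: place BQ@(2,4)
Op 6: remove (4,3)
Op 7: place WK@(2,2)
Op 8: place WB@(2,0)
Per-piece attacks for B:
  BK@(0,1): attacks (0,2) (0,0) (1,1) (1,2) (1,0)
  BN@(2,1): attacks (3,3) (4,2) (1,3) (0,2) (4,0) (0,0)
  BQ@(2,4): attacks (2,5) (2,3) (2,2) (3,4) (4,4) (5,4) (1,4) (0,4) (3,5) (3,3) (4,2) (5,1) (1,5) (1,3) (0,2) [ray(0,-1) blocked at (2,2)]
  BQ@(4,0): attacks (4,1) (4,2) (4,3) (4,4) (4,5) (5,0) (3,0) (2,0) (5,1) (3,1) (2,2) [ray(-1,0) blocked at (2,0); ray(-1,1) blocked at (2,2)]
Union (27 distinct): (0,0) (0,2) (0,4) (1,0) (1,1) (1,2) (1,3) (1,4) (1,5) (2,0) (2,2) (2,3) (2,5) (3,0) (3,1) (3,3) (3,4) (3,5) (4,0) (4,1) (4,2) (4,3) (4,4) (4,5) (5,0) (5,1) (5,4)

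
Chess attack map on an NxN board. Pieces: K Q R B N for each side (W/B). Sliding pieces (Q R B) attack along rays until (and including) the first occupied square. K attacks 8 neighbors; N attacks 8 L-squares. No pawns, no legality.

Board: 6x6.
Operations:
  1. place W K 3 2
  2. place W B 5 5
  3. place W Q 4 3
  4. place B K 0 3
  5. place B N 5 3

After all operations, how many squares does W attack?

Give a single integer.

Op 1: place WK@(3,2)
Op 2: place WB@(5,5)
Op 3: place WQ@(4,3)
Op 4: place BK@(0,3)
Op 5: place BN@(5,3)
Per-piece attacks for W:
  WK@(3,2): attacks (3,3) (3,1) (4,2) (2,2) (4,3) (4,1) (2,3) (2,1)
  WQ@(4,3): attacks (4,4) (4,5) (4,2) (4,1) (4,0) (5,3) (3,3) (2,3) (1,3) (0,3) (5,4) (5,2) (3,4) (2,5) (3,2) [ray(1,0) blocked at (5,3); ray(-1,0) blocked at (0,3); ray(-1,-1) blocked at (3,2)]
  WB@(5,5): attacks (4,4) (3,3) (2,2) (1,1) (0,0)
Union (21 distinct): (0,0) (0,3) (1,1) (1,3) (2,1) (2,2) (2,3) (2,5) (3,1) (3,2) (3,3) (3,4) (4,0) (4,1) (4,2) (4,3) (4,4) (4,5) (5,2) (5,3) (5,4)

Answer: 21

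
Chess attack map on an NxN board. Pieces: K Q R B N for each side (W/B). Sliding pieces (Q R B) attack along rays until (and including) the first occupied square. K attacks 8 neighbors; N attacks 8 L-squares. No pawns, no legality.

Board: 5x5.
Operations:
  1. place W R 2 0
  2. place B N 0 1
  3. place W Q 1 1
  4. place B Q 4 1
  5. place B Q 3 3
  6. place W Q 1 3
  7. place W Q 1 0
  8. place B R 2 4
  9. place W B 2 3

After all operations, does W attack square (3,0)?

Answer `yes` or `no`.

Answer: yes

Derivation:
Op 1: place WR@(2,0)
Op 2: place BN@(0,1)
Op 3: place WQ@(1,1)
Op 4: place BQ@(4,1)
Op 5: place BQ@(3,3)
Op 6: place WQ@(1,3)
Op 7: place WQ@(1,0)
Op 8: place BR@(2,4)
Op 9: place WB@(2,3)
Per-piece attacks for W:
  WQ@(1,0): attacks (1,1) (2,0) (0,0) (2,1) (3,2) (4,3) (0,1) [ray(0,1) blocked at (1,1); ray(1,0) blocked at (2,0); ray(-1,1) blocked at (0,1)]
  WQ@(1,1): attacks (1,2) (1,3) (1,0) (2,1) (3,1) (4,1) (0,1) (2,2) (3,3) (2,0) (0,2) (0,0) [ray(0,1) blocked at (1,3); ray(0,-1) blocked at (1,0); ray(1,0) blocked at (4,1); ray(-1,0) blocked at (0,1); ray(1,1) blocked at (3,3); ray(1,-1) blocked at (2,0)]
  WQ@(1,3): attacks (1,4) (1,2) (1,1) (2,3) (0,3) (2,4) (2,2) (3,1) (4,0) (0,4) (0,2) [ray(0,-1) blocked at (1,1); ray(1,0) blocked at (2,3); ray(1,1) blocked at (2,4)]
  WR@(2,0): attacks (2,1) (2,2) (2,3) (3,0) (4,0) (1,0) [ray(0,1) blocked at (2,3); ray(-1,0) blocked at (1,0)]
  WB@(2,3): attacks (3,4) (3,2) (4,1) (1,4) (1,2) (0,1) [ray(1,-1) blocked at (4,1); ray(-1,-1) blocked at (0,1)]
W attacks (3,0): yes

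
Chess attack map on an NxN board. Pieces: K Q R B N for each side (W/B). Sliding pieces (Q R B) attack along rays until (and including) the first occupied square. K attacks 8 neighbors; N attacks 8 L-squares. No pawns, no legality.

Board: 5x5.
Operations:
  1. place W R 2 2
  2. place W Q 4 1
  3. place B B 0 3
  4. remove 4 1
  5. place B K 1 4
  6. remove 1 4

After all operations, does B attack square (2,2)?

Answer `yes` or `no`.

Answer: no

Derivation:
Op 1: place WR@(2,2)
Op 2: place WQ@(4,1)
Op 3: place BB@(0,3)
Op 4: remove (4,1)
Op 5: place BK@(1,4)
Op 6: remove (1,4)
Per-piece attacks for B:
  BB@(0,3): attacks (1,4) (1,2) (2,1) (3,0)
B attacks (2,2): no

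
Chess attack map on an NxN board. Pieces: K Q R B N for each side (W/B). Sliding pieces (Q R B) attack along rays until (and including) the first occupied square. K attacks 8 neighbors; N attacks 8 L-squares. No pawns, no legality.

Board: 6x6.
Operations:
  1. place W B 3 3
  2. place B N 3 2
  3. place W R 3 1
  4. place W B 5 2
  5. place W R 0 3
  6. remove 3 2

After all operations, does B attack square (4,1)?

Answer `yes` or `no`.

Op 1: place WB@(3,3)
Op 2: place BN@(3,2)
Op 3: place WR@(3,1)
Op 4: place WB@(5,2)
Op 5: place WR@(0,3)
Op 6: remove (3,2)
Per-piece attacks for B:
B attacks (4,1): no

Answer: no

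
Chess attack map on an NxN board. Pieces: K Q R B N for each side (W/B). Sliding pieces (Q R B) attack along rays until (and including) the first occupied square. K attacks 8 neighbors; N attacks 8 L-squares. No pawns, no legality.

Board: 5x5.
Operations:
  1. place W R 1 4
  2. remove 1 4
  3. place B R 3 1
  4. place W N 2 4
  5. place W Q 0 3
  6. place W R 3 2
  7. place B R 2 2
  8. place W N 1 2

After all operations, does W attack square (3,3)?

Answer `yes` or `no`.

Op 1: place WR@(1,4)
Op 2: remove (1,4)
Op 3: place BR@(3,1)
Op 4: place WN@(2,4)
Op 5: place WQ@(0,3)
Op 6: place WR@(3,2)
Op 7: place BR@(2,2)
Op 8: place WN@(1,2)
Per-piece attacks for W:
  WQ@(0,3): attacks (0,4) (0,2) (0,1) (0,0) (1,3) (2,3) (3,3) (4,3) (1,4) (1,2) [ray(1,-1) blocked at (1,2)]
  WN@(1,2): attacks (2,4) (3,3) (0,4) (2,0) (3,1) (0,0)
  WN@(2,4): attacks (3,2) (4,3) (1,2) (0,3)
  WR@(3,2): attacks (3,3) (3,4) (3,1) (4,2) (2,2) [ray(0,-1) blocked at (3,1); ray(-1,0) blocked at (2,2)]
W attacks (3,3): yes

Answer: yes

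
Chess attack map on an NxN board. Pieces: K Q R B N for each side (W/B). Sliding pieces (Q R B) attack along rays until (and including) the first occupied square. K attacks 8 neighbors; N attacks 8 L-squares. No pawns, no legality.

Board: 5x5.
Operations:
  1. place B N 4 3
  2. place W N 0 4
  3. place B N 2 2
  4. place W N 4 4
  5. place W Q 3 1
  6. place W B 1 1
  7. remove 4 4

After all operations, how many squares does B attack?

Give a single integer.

Answer: 11

Derivation:
Op 1: place BN@(4,3)
Op 2: place WN@(0,4)
Op 3: place BN@(2,2)
Op 4: place WN@(4,4)
Op 5: place WQ@(3,1)
Op 6: place WB@(1,1)
Op 7: remove (4,4)
Per-piece attacks for B:
  BN@(2,2): attacks (3,4) (4,3) (1,4) (0,3) (3,0) (4,1) (1,0) (0,1)
  BN@(4,3): attacks (2,4) (3,1) (2,2)
Union (11 distinct): (0,1) (0,3) (1,0) (1,4) (2,2) (2,4) (3,0) (3,1) (3,4) (4,1) (4,3)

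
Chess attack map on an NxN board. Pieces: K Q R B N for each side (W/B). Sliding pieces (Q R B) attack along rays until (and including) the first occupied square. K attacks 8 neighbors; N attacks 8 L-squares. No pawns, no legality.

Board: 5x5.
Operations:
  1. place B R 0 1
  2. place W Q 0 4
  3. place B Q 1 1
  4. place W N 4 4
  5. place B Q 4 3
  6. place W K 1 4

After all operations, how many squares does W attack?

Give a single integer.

Answer: 12

Derivation:
Op 1: place BR@(0,1)
Op 2: place WQ@(0,4)
Op 3: place BQ@(1,1)
Op 4: place WN@(4,4)
Op 5: place BQ@(4,3)
Op 6: place WK@(1,4)
Per-piece attacks for W:
  WQ@(0,4): attacks (0,3) (0,2) (0,1) (1,4) (1,3) (2,2) (3,1) (4,0) [ray(0,-1) blocked at (0,1); ray(1,0) blocked at (1,4)]
  WK@(1,4): attacks (1,3) (2,4) (0,4) (2,3) (0,3)
  WN@(4,4): attacks (3,2) (2,3)
Union (12 distinct): (0,1) (0,2) (0,3) (0,4) (1,3) (1,4) (2,2) (2,3) (2,4) (3,1) (3,2) (4,0)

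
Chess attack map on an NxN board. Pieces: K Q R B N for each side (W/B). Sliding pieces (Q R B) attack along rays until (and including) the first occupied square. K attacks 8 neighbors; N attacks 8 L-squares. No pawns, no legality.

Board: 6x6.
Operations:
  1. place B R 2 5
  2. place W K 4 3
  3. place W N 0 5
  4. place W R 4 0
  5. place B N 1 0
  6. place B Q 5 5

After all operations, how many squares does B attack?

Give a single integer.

Op 1: place BR@(2,5)
Op 2: place WK@(4,3)
Op 3: place WN@(0,5)
Op 4: place WR@(4,0)
Op 5: place BN@(1,0)
Op 6: place BQ@(5,5)
Per-piece attacks for B:
  BN@(1,0): attacks (2,2) (3,1) (0,2)
  BR@(2,5): attacks (2,4) (2,3) (2,2) (2,1) (2,0) (3,5) (4,5) (5,5) (1,5) (0,5) [ray(1,0) blocked at (5,5); ray(-1,0) blocked at (0,5)]
  BQ@(5,5): attacks (5,4) (5,3) (5,2) (5,1) (5,0) (4,5) (3,5) (2,5) (4,4) (3,3) (2,2) (1,1) (0,0) [ray(-1,0) blocked at (2,5)]
Union (22 distinct): (0,0) (0,2) (0,5) (1,1) (1,5) (2,0) (2,1) (2,2) (2,3) (2,4) (2,5) (3,1) (3,3) (3,5) (4,4) (4,5) (5,0) (5,1) (5,2) (5,3) (5,4) (5,5)

Answer: 22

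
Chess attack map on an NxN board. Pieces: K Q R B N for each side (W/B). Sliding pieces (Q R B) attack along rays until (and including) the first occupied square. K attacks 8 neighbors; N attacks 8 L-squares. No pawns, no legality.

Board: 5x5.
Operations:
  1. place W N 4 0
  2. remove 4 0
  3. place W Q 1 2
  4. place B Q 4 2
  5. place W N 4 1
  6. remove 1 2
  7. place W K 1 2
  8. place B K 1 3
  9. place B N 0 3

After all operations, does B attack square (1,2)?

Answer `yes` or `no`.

Answer: yes

Derivation:
Op 1: place WN@(4,0)
Op 2: remove (4,0)
Op 3: place WQ@(1,2)
Op 4: place BQ@(4,2)
Op 5: place WN@(4,1)
Op 6: remove (1,2)
Op 7: place WK@(1,2)
Op 8: place BK@(1,3)
Op 9: place BN@(0,3)
Per-piece attacks for B:
  BN@(0,3): attacks (2,4) (1,1) (2,2)
  BK@(1,3): attacks (1,4) (1,2) (2,3) (0,3) (2,4) (2,2) (0,4) (0,2)
  BQ@(4,2): attacks (4,3) (4,4) (4,1) (3,2) (2,2) (1,2) (3,3) (2,4) (3,1) (2,0) [ray(0,-1) blocked at (4,1); ray(-1,0) blocked at (1,2)]
B attacks (1,2): yes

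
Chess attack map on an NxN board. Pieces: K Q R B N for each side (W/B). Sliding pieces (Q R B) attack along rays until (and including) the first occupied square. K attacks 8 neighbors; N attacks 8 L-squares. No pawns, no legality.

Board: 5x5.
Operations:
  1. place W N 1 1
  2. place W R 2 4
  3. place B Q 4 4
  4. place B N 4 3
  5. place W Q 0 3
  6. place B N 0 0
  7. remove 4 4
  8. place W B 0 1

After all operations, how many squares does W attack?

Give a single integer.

Op 1: place WN@(1,1)
Op 2: place WR@(2,4)
Op 3: place BQ@(4,4)
Op 4: place BN@(4,3)
Op 5: place WQ@(0,3)
Op 6: place BN@(0,0)
Op 7: remove (4,4)
Op 8: place WB@(0,1)
Per-piece attacks for W:
  WB@(0,1): attacks (1,2) (2,3) (3,4) (1,0)
  WQ@(0,3): attacks (0,4) (0,2) (0,1) (1,3) (2,3) (3,3) (4,3) (1,4) (1,2) (2,1) (3,0) [ray(0,-1) blocked at (0,1); ray(1,0) blocked at (4,3)]
  WN@(1,1): attacks (2,3) (3,2) (0,3) (3,0)
  WR@(2,4): attacks (2,3) (2,2) (2,1) (2,0) (3,4) (4,4) (1,4) (0,4)
Union (18 distinct): (0,1) (0,2) (0,3) (0,4) (1,0) (1,2) (1,3) (1,4) (2,0) (2,1) (2,2) (2,3) (3,0) (3,2) (3,3) (3,4) (4,3) (4,4)

Answer: 18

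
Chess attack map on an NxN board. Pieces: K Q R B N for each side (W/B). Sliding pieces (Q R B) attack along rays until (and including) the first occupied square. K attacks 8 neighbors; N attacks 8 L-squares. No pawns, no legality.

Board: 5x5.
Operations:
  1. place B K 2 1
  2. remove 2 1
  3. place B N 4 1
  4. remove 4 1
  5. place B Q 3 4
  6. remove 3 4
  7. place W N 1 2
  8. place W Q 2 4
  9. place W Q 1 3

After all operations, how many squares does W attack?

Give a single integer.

Answer: 19

Derivation:
Op 1: place BK@(2,1)
Op 2: remove (2,1)
Op 3: place BN@(4,1)
Op 4: remove (4,1)
Op 5: place BQ@(3,4)
Op 6: remove (3,4)
Op 7: place WN@(1,2)
Op 8: place WQ@(2,4)
Op 9: place WQ@(1,3)
Per-piece attacks for W:
  WN@(1,2): attacks (2,4) (3,3) (0,4) (2,0) (3,1) (0,0)
  WQ@(1,3): attacks (1,4) (1,2) (2,3) (3,3) (4,3) (0,3) (2,4) (2,2) (3,1) (4,0) (0,4) (0,2) [ray(0,-1) blocked at (1,2); ray(1,1) blocked at (2,4)]
  WQ@(2,4): attacks (2,3) (2,2) (2,1) (2,0) (3,4) (4,4) (1,4) (0,4) (3,3) (4,2) (1,3) [ray(-1,-1) blocked at (1,3)]
Union (19 distinct): (0,0) (0,2) (0,3) (0,4) (1,2) (1,3) (1,4) (2,0) (2,1) (2,2) (2,3) (2,4) (3,1) (3,3) (3,4) (4,0) (4,2) (4,3) (4,4)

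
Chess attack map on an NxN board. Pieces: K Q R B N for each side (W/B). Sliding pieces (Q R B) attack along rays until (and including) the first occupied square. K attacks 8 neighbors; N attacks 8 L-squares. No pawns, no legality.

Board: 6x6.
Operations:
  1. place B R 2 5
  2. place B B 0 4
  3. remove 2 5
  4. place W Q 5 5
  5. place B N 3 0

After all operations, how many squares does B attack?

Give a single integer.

Answer: 8

Derivation:
Op 1: place BR@(2,5)
Op 2: place BB@(0,4)
Op 3: remove (2,5)
Op 4: place WQ@(5,5)
Op 5: place BN@(3,0)
Per-piece attacks for B:
  BB@(0,4): attacks (1,5) (1,3) (2,2) (3,1) (4,0)
  BN@(3,0): attacks (4,2) (5,1) (2,2) (1,1)
Union (8 distinct): (1,1) (1,3) (1,5) (2,2) (3,1) (4,0) (4,2) (5,1)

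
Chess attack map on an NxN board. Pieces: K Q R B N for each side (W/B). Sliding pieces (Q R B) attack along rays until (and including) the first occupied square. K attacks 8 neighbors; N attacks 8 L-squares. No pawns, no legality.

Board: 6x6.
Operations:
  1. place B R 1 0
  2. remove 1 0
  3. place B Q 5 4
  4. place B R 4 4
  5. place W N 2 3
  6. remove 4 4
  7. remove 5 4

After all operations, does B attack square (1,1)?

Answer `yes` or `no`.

Answer: no

Derivation:
Op 1: place BR@(1,0)
Op 2: remove (1,0)
Op 3: place BQ@(5,4)
Op 4: place BR@(4,4)
Op 5: place WN@(2,3)
Op 6: remove (4,4)
Op 7: remove (5,4)
Per-piece attacks for B:
B attacks (1,1): no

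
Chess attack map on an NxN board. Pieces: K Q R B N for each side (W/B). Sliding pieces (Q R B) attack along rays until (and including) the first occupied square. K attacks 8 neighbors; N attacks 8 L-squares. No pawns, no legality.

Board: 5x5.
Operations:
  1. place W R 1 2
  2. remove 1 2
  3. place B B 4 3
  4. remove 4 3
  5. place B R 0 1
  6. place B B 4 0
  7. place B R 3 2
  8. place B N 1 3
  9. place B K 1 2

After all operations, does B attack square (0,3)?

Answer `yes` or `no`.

Answer: yes

Derivation:
Op 1: place WR@(1,2)
Op 2: remove (1,2)
Op 3: place BB@(4,3)
Op 4: remove (4,3)
Op 5: place BR@(0,1)
Op 6: place BB@(4,0)
Op 7: place BR@(3,2)
Op 8: place BN@(1,3)
Op 9: place BK@(1,2)
Per-piece attacks for B:
  BR@(0,1): attacks (0,2) (0,3) (0,4) (0,0) (1,1) (2,1) (3,1) (4,1)
  BK@(1,2): attacks (1,3) (1,1) (2,2) (0,2) (2,3) (2,1) (0,3) (0,1)
  BN@(1,3): attacks (3,4) (2,1) (3,2) (0,1)
  BR@(3,2): attacks (3,3) (3,4) (3,1) (3,0) (4,2) (2,2) (1,2) [ray(-1,0) blocked at (1,2)]
  BB@(4,0): attacks (3,1) (2,2) (1,3) [ray(-1,1) blocked at (1,3)]
B attacks (0,3): yes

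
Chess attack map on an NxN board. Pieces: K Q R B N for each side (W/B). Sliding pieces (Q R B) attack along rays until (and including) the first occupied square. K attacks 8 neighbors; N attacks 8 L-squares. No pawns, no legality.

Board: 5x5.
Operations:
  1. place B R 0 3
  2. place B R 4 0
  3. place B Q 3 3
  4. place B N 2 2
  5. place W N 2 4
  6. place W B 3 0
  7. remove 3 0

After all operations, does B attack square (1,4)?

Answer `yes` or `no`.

Op 1: place BR@(0,3)
Op 2: place BR@(4,0)
Op 3: place BQ@(3,3)
Op 4: place BN@(2,2)
Op 5: place WN@(2,4)
Op 6: place WB@(3,0)
Op 7: remove (3,0)
Per-piece attacks for B:
  BR@(0,3): attacks (0,4) (0,2) (0,1) (0,0) (1,3) (2,3) (3,3) [ray(1,0) blocked at (3,3)]
  BN@(2,2): attacks (3,4) (4,3) (1,4) (0,3) (3,0) (4,1) (1,0) (0,1)
  BQ@(3,3): attacks (3,4) (3,2) (3,1) (3,0) (4,3) (2,3) (1,3) (0,3) (4,4) (4,2) (2,4) (2,2) [ray(-1,0) blocked at (0,3); ray(-1,1) blocked at (2,4); ray(-1,-1) blocked at (2,2)]
  BR@(4,0): attacks (4,1) (4,2) (4,3) (4,4) (3,0) (2,0) (1,0) (0,0)
B attacks (1,4): yes

Answer: yes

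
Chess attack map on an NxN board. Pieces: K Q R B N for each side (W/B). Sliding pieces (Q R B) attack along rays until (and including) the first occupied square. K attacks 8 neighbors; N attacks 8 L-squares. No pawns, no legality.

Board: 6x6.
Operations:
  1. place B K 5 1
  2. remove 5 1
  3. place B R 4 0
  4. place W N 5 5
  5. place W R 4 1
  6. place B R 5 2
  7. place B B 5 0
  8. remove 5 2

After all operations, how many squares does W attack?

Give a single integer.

Answer: 11

Derivation:
Op 1: place BK@(5,1)
Op 2: remove (5,1)
Op 3: place BR@(4,0)
Op 4: place WN@(5,5)
Op 5: place WR@(4,1)
Op 6: place BR@(5,2)
Op 7: place BB@(5,0)
Op 8: remove (5,2)
Per-piece attacks for W:
  WR@(4,1): attacks (4,2) (4,3) (4,4) (4,5) (4,0) (5,1) (3,1) (2,1) (1,1) (0,1) [ray(0,-1) blocked at (4,0)]
  WN@(5,5): attacks (4,3) (3,4)
Union (11 distinct): (0,1) (1,1) (2,1) (3,1) (3,4) (4,0) (4,2) (4,3) (4,4) (4,5) (5,1)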